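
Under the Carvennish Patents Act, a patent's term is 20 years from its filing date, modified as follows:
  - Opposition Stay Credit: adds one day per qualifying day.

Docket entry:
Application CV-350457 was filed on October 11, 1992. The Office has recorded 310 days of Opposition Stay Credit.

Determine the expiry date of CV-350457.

Base term: filing date + 20 years → 11 October 2012.
Opposition Stay Credit: +310 days → 17 August 2013.

August 17, 2013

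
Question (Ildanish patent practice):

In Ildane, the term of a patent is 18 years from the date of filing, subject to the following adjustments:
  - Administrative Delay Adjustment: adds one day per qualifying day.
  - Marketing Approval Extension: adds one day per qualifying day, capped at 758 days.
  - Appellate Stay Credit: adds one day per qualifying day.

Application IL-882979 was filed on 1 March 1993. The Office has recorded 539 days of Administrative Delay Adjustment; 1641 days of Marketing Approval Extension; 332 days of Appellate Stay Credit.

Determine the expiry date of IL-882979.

August 16, 2015

Base term: filing date + 18 years → 1 March 2011.
Administrative Delay Adjustment: +539 days → 21 August 2012.
Marketing Approval Extension: 1641 days claimed exceeds the 758-day cap, so +758 days → 18 September 2014.
Appellate Stay Credit: +332 days → 16 August 2015.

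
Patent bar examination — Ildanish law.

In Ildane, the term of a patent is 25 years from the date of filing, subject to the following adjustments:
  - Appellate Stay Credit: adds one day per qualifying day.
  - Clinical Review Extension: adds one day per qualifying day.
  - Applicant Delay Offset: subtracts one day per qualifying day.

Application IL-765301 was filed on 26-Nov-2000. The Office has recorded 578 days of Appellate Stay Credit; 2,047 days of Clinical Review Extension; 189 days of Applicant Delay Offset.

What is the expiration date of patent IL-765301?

Base term: filing date + 25 years → 26 November 2025.
Appellate Stay Credit: +578 days → 27 June 2027.
Clinical Review Extension: +2047 days → 2 February 2033.
Applicant Delay Offset: −189 days → 28 July 2032.

2032-07-28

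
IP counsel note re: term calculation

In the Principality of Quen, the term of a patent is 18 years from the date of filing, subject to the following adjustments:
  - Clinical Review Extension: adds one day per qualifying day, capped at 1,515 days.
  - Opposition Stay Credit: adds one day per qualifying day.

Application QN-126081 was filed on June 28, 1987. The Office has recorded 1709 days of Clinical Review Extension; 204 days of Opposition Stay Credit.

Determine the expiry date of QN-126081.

March 13, 2010

Base term: filing date + 18 years → 28 June 2005.
Clinical Review Extension: 1709 days claimed exceeds the 1515-day cap, so +1515 days → 21 August 2009.
Opposition Stay Credit: +204 days → 13 March 2010.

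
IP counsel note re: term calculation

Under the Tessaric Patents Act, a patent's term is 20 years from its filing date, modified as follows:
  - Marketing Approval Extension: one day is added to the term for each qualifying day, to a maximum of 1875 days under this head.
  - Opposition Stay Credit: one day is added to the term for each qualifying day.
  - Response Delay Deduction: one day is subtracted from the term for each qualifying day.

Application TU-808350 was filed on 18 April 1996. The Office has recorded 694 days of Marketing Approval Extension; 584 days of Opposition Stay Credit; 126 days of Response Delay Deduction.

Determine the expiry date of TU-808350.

Base term: filing date + 20 years → 18 April 2016.
Marketing Approval Extension: 694 days (within the 1875-day cap) → +694 days → 13 March 2018.
Opposition Stay Credit: +584 days → 18 October 2019.
Response Delay Deduction: −126 days → 14 June 2019.

June 14, 2019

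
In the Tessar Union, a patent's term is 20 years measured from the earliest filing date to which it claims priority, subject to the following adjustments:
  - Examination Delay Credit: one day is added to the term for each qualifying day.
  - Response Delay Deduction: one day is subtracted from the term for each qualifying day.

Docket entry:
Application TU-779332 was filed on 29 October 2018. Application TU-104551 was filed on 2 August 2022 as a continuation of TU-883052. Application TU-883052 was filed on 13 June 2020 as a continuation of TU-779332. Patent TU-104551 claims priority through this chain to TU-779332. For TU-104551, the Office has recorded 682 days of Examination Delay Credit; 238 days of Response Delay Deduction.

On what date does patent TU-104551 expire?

January 16, 2040

Earliest priority filing: 29 October 2018.
Base term: 29 October 2018 + 20 years → 29 October 2038.
Examination Delay Credit: +682 days → 10 September 2040.
Response Delay Deduction: −238 days → 16 January 2040.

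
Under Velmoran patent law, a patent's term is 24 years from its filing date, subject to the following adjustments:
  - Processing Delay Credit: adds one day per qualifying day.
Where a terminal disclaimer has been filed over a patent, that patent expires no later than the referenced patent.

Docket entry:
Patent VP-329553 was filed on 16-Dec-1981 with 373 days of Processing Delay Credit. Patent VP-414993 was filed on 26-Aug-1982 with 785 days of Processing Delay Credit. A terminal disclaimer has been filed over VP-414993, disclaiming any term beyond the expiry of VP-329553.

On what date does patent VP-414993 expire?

Natural term of VP-414993:
  Base: filing + 24 years → 26 August 2006.
  Processing Delay Credit: +785 days → 19 October 2008.
Expiry of referenced patent VP-329553:
  Base: filing + 24 years → 16 December 2005.
  Processing Delay Credit: +373 days → 24 December 2006.
Terminal disclaimer: VP-414993 expires on the earlier of 19 October 2008 and 24 December 2006.

2006-12-24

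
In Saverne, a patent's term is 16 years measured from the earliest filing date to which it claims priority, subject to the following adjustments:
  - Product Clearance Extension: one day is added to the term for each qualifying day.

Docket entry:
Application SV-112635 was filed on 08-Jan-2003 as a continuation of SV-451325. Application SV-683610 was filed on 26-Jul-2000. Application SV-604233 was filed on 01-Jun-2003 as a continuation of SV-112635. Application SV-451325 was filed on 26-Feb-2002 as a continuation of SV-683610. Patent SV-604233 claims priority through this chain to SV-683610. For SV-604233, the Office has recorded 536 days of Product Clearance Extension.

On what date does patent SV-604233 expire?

Earliest priority filing: 26 July 2000.
Base term: 26 July 2000 + 16 years → 26 July 2016.
Product Clearance Extension: +536 days → 13 January 2018.

2018-01-13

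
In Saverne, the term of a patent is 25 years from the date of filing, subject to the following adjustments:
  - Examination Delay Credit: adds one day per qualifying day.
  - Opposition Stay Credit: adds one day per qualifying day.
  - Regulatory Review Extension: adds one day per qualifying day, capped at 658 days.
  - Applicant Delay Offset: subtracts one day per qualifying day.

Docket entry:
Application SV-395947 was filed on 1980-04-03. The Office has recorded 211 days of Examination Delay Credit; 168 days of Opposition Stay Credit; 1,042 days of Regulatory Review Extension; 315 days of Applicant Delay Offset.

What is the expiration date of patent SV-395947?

Base term: filing date + 25 years → 3 April 2005.
Examination Delay Credit: +211 days → 31 October 2005.
Opposition Stay Credit: +168 days → 17 April 2006.
Regulatory Review Extension: 1042 days claimed exceeds the 658-day cap, so +658 days → 4 February 2008.
Applicant Delay Offset: −315 days → 26 March 2007.

2007-03-26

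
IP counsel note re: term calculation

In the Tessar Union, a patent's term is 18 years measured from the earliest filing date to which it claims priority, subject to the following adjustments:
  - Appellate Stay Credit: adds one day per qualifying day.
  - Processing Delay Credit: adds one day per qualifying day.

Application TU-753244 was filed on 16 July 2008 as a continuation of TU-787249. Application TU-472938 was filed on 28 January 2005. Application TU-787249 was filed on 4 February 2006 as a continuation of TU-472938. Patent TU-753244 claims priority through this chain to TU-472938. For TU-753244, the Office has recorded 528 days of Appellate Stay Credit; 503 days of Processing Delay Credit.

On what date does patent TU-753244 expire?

November 24, 2025

Earliest priority filing: 28 January 2005.
Base term: 28 January 2005 + 18 years → 28 January 2023.
Appellate Stay Credit: +528 days → 9 July 2024.
Processing Delay Credit: +503 days → 24 November 2025.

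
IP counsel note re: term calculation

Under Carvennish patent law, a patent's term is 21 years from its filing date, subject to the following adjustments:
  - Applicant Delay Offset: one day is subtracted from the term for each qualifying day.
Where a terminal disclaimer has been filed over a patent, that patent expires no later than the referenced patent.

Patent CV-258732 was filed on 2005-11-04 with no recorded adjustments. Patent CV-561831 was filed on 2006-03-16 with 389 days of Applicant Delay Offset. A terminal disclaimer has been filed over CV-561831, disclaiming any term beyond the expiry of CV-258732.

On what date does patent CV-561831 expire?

2026-02-20

Natural term of CV-561831:
  Base: filing + 21 years → 16 March 2027.
  Applicant Delay Offset: −389 days → 20 February 2026.
Expiry of referenced patent CV-258732:
  Base: filing + 21 years → 4 November 2026.
Terminal disclaimer: CV-561831 expires on the earlier of 20 February 2026 and 4 November 2026.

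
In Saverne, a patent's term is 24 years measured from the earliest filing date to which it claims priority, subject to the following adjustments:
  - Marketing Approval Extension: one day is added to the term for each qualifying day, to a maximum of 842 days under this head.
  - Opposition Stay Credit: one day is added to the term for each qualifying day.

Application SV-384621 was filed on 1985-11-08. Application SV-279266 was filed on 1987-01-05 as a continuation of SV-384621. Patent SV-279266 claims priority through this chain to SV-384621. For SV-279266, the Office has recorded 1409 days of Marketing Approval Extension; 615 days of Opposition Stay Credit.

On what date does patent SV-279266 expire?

November 4, 2013

Earliest priority filing: 8 November 1985.
Base term: 8 November 1985 + 24 years → 8 November 2009.
Marketing Approval Extension: 1409 days claimed exceeds the 842-day cap, so +842 days → 28 February 2012.
Opposition Stay Credit: +615 days → 4 November 2013.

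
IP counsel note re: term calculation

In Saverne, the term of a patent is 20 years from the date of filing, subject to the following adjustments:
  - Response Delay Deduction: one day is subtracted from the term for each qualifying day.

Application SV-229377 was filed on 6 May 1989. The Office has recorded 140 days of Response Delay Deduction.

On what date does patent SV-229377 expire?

Base term: filing date + 20 years → 6 May 2009.
Response Delay Deduction: −140 days → 17 December 2008.

December 17, 2008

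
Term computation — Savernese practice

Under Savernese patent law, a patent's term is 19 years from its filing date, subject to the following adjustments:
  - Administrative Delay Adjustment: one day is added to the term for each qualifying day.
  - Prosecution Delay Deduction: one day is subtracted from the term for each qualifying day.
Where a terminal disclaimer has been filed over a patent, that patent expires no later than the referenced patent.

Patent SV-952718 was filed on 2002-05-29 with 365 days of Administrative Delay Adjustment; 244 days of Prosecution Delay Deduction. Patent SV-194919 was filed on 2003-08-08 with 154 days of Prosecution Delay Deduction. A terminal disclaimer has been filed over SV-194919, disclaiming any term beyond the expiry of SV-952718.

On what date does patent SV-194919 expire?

Natural term of SV-194919:
  Base: filing + 19 years → 8 August 2022.
  Prosecution Delay Deduction: −154 days → 7 March 2022.
Expiry of referenced patent SV-952718:
  Base: filing + 19 years → 29 May 2021.
  Administrative Delay Adjustment: +365 days → 29 May 2022.
  Prosecution Delay Deduction: −244 days → 27 September 2021.
Terminal disclaimer: SV-194919 expires on the earlier of 7 March 2022 and 27 September 2021.

2021-09-27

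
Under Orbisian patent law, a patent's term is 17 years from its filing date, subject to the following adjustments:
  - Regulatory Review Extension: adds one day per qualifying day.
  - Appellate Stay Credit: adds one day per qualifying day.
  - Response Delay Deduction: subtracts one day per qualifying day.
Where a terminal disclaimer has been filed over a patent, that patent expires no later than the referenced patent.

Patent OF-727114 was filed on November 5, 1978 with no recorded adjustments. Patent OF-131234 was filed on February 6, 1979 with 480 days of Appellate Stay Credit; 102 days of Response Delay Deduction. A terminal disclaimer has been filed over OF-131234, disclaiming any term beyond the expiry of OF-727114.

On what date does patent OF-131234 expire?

November 5, 1995

Natural term of OF-131234:
  Base: filing + 17 years → 6 February 1996.
  Appellate Stay Credit: +480 days → 31 May 1997.
  Response Delay Deduction: −102 days → 18 February 1997.
Expiry of referenced patent OF-727114:
  Base: filing + 17 years → 5 November 1995.
Terminal disclaimer: OF-131234 expires on the earlier of 18 February 1997 and 5 November 1995.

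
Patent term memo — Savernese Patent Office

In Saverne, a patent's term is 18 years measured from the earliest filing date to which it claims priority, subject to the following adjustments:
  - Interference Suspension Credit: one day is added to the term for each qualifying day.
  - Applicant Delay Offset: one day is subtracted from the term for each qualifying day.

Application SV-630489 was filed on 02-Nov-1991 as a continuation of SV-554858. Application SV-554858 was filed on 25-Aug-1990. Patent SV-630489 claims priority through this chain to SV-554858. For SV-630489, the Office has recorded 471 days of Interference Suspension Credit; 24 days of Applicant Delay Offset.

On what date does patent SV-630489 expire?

2009-11-15

Earliest priority filing: 25 August 1990.
Base term: 25 August 1990 + 18 years → 25 August 2008.
Interference Suspension Credit: +471 days → 9 December 2009.
Applicant Delay Offset: −24 days → 15 November 2009.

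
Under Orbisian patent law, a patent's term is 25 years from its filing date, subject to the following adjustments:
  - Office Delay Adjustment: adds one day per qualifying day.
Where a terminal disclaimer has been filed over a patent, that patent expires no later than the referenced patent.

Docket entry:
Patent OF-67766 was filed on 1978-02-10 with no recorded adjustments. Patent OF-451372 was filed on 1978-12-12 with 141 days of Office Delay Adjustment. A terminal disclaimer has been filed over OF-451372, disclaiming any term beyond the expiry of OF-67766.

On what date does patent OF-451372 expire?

2003-02-10

Natural term of OF-451372:
  Base: filing + 25 years → 12 December 2003.
  Office Delay Adjustment: +141 days → 1 May 2004.
Expiry of referenced patent OF-67766:
  Base: filing + 25 years → 10 February 2003.
Terminal disclaimer: OF-451372 expires on the earlier of 1 May 2004 and 10 February 2003.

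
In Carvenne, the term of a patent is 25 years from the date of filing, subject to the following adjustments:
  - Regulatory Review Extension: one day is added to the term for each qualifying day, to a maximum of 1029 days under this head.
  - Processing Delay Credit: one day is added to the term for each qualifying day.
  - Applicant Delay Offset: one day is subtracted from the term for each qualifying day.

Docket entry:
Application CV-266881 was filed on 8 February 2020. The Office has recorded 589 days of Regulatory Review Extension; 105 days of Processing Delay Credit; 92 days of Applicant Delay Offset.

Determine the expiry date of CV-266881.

Base term: filing date + 25 years → 8 February 2045.
Regulatory Review Extension: 589 days (within the 1029-day cap) → +589 days → 20 September 2046.
Processing Delay Credit: +105 days → 3 January 2047.
Applicant Delay Offset: −92 days → 3 October 2046.

2046-10-03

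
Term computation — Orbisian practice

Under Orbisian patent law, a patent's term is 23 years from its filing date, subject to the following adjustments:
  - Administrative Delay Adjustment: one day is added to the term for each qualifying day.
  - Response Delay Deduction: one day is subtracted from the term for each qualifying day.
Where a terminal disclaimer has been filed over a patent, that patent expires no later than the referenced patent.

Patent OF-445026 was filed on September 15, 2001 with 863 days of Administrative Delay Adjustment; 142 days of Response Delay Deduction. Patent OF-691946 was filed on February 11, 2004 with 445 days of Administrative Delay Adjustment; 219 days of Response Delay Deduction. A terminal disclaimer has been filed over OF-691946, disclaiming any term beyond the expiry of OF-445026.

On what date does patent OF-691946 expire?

September 6, 2026

Natural term of OF-691946:
  Base: filing + 23 years → 11 February 2027.
  Administrative Delay Adjustment: +445 days → 1 May 2028.
  Response Delay Deduction: −219 days → 25 September 2027.
Expiry of referenced patent OF-445026:
  Base: filing + 23 years → 15 September 2024.
  Administrative Delay Adjustment: +863 days → 26 January 2027.
  Response Delay Deduction: −142 days → 6 September 2026.
Terminal disclaimer: OF-691946 expires on the earlier of 25 September 2027 and 6 September 2026.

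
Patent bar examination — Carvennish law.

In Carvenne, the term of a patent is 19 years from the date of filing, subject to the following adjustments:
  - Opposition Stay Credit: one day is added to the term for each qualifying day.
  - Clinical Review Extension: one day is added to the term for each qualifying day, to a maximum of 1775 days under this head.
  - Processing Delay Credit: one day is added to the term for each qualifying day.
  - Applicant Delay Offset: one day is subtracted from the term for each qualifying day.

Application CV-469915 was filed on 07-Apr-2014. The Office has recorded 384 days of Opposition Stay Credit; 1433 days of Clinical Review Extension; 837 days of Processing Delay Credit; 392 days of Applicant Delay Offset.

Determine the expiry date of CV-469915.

Base term: filing date + 19 years → 7 April 2033.
Opposition Stay Credit: +384 days → 26 April 2034.
Clinical Review Extension: 1433 days (within the 1775-day cap) → +1433 days → 29 March 2038.
Processing Delay Credit: +837 days → 13 July 2040.
Applicant Delay Offset: −392 days → 17 June 2039.

2039-06-17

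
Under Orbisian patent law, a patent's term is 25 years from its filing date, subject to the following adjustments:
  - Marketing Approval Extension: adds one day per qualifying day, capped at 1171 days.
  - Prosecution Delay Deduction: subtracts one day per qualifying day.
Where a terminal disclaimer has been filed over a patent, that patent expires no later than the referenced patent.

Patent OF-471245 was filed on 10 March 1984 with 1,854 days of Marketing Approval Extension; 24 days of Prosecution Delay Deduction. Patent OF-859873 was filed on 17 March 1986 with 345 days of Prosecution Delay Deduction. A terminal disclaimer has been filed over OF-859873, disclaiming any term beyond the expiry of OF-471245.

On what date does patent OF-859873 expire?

2010-04-06

Natural term of OF-859873:
  Base: filing + 25 years → 17 March 2011.
  Prosecution Delay Deduction: −345 days → 6 April 2010.
Expiry of referenced patent OF-471245:
  Base: filing + 25 years → 10 March 2009.
  Marketing Approval Extension: 1854 days claimed exceeds the 1171-day cap, so +1171 days → 24 May 2012.
  Prosecution Delay Deduction: −24 days → 30 April 2012.
Terminal disclaimer: OF-859873 expires on the earlier of 6 April 2010 and 30 April 2012.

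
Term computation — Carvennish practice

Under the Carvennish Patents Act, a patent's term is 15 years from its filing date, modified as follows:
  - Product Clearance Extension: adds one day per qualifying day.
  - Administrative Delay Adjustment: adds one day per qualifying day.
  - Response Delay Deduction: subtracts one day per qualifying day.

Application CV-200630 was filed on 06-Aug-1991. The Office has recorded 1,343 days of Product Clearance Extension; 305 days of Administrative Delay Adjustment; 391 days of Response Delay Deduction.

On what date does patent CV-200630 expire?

January 14, 2010

Base term: filing date + 15 years → 6 August 2006.
Product Clearance Extension: +1343 days → 10 April 2010.
Administrative Delay Adjustment: +305 days → 9 February 2011.
Response Delay Deduction: −391 days → 14 January 2010.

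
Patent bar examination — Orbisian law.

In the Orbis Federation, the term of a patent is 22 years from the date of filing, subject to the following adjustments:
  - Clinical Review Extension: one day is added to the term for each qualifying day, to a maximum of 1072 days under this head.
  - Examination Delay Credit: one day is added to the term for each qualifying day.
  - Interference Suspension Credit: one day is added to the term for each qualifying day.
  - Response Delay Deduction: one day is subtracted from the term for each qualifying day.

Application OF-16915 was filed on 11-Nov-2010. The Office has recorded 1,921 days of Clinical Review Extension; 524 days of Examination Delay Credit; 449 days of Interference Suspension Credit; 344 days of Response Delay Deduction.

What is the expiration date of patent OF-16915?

2037-07-09

Base term: filing date + 22 years → 11 November 2032.
Clinical Review Extension: 1921 days claimed exceeds the 1072-day cap, so +1072 days → 19 October 2035.
Examination Delay Credit: +524 days → 26 March 2037.
Interference Suspension Credit: +449 days → 18 June 2038.
Response Delay Deduction: −344 days → 9 July 2037.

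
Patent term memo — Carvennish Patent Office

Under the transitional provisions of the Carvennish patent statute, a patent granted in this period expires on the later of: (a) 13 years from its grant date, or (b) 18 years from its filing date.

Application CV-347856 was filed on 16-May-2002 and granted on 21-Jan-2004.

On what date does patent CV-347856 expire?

(a) grant + 13 years → 21 January 2017.
(b) filing + 18 years → 16 May 2020.
Later of the two: 16 May 2020.

May 16, 2020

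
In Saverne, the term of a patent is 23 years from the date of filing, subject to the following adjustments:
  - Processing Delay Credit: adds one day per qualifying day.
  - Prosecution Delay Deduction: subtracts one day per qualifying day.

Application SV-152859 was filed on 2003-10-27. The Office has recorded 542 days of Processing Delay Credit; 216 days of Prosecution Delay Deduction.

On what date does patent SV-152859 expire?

Base term: filing date + 23 years → 27 October 2026.
Processing Delay Credit: +542 days → 21 April 2028.
Prosecution Delay Deduction: −216 days → 18 September 2027.

September 18, 2027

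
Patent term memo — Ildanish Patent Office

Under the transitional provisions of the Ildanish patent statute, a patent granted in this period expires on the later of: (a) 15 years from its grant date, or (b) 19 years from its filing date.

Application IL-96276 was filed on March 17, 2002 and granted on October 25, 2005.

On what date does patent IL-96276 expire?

(a) grant + 15 years → 25 October 2020.
(b) filing + 19 years → 17 March 2021.
Later of the two: 17 March 2021.

2021-03-17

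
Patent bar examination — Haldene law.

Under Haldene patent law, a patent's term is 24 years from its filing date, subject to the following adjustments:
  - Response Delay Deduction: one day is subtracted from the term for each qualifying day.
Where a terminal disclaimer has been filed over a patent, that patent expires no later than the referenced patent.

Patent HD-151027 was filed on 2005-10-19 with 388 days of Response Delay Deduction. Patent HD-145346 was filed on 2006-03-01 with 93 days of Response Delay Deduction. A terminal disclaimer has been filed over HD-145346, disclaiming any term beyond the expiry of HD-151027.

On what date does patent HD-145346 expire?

September 26, 2028

Natural term of HD-145346:
  Base: filing + 24 years → 1 March 2030.
  Response Delay Deduction: −93 days → 28 November 2029.
Expiry of referenced patent HD-151027:
  Base: filing + 24 years → 19 October 2029.
  Response Delay Deduction: −388 days → 26 September 2028.
Terminal disclaimer: HD-145346 expires on the earlier of 28 November 2029 and 26 September 2028.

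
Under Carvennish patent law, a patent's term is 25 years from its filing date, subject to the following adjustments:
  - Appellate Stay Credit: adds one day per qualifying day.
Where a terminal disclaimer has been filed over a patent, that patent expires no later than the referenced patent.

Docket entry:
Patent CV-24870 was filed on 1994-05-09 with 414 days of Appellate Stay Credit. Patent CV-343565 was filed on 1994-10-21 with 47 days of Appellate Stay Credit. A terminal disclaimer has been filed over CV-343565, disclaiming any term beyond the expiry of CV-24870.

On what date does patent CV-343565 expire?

Natural term of CV-343565:
  Base: filing + 25 years → 21 October 2019.
  Appellate Stay Credit: +47 days → 7 December 2019.
Expiry of referenced patent CV-24870:
  Base: filing + 25 years → 9 May 2019.
  Appellate Stay Credit: +414 days → 26 June 2020.
Terminal disclaimer: CV-343565 expires on the earlier of 7 December 2019 and 26 June 2020.

December 7, 2019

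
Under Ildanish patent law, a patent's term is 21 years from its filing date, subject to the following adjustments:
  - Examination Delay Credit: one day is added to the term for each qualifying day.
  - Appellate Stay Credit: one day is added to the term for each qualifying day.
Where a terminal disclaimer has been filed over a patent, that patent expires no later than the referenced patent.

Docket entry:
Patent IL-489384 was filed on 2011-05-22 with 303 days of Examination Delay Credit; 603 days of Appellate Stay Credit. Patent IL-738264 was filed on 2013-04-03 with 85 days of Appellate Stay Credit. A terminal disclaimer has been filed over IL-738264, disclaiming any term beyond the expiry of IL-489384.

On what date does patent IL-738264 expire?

Natural term of IL-738264:
  Base: filing + 21 years → 3 April 2034.
  Appellate Stay Credit: +85 days → 27 June 2034.
Expiry of referenced patent IL-489384:
  Base: filing + 21 years → 22 May 2032.
  Examination Delay Credit: +303 days → 21 March 2033.
  Appellate Stay Credit: +603 days → 14 November 2034.
Terminal disclaimer: IL-738264 expires on the earlier of 27 June 2034 and 14 November 2034.

June 27, 2034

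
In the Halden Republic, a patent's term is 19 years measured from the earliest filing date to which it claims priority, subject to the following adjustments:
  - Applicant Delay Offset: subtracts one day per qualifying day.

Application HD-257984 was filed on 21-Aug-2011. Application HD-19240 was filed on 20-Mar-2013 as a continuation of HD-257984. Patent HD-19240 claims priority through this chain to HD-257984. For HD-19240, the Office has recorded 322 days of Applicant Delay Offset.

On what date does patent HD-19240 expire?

2029-10-03

Earliest priority filing: 21 August 2011.
Base term: 21 August 2011 + 19 years → 21 August 2030.
Applicant Delay Offset: −322 days → 3 October 2029.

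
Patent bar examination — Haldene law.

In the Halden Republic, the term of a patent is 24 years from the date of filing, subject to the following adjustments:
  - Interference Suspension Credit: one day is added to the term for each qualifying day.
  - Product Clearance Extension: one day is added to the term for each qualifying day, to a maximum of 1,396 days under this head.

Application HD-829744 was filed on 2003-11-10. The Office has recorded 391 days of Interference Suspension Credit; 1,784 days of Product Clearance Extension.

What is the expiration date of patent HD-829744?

October 1, 2032

Base term: filing date + 24 years → 10 November 2027.
Interference Suspension Credit: +391 days → 5 December 2028.
Product Clearance Extension: 1784 days claimed exceeds the 1396-day cap, so +1396 days → 1 October 2032.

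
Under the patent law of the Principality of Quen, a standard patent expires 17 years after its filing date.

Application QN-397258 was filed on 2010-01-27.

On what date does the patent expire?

Filing date + 17 years → 27 January 2027.

January 27, 2027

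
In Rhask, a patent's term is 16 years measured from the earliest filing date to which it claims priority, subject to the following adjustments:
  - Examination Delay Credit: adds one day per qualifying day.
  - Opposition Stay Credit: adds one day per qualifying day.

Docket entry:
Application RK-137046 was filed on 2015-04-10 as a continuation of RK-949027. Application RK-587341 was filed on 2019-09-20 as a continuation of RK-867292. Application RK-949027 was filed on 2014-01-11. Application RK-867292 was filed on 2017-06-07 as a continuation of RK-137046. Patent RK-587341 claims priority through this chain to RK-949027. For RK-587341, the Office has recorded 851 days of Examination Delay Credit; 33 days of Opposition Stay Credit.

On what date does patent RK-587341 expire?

June 13, 2032

Earliest priority filing: 11 January 2014.
Base term: 11 January 2014 + 16 years → 11 January 2030.
Examination Delay Credit: +851 days → 11 May 2032.
Opposition Stay Credit: +33 days → 13 June 2032.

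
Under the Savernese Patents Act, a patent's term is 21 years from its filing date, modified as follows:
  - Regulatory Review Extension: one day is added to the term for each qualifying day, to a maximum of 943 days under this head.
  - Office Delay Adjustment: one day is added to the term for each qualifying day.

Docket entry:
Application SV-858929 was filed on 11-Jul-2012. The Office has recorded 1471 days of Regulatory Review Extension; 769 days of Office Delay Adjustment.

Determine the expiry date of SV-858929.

March 19, 2038

Base term: filing date + 21 years → 11 July 2033.
Regulatory Review Extension: 1471 days claimed exceeds the 943-day cap, so +943 days → 9 February 2036.
Office Delay Adjustment: +769 days → 19 March 2038.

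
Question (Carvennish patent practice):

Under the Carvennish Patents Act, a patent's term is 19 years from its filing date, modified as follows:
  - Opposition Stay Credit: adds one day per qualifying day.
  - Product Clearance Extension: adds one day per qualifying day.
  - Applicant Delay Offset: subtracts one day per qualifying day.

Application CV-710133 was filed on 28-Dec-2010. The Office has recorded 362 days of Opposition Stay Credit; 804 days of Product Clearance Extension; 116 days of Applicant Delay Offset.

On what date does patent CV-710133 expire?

2032-11-12

Base term: filing date + 19 years → 28 December 2029.
Opposition Stay Credit: +362 days → 25 December 2030.
Product Clearance Extension: +804 days → 8 March 2033.
Applicant Delay Offset: −116 days → 12 November 2032.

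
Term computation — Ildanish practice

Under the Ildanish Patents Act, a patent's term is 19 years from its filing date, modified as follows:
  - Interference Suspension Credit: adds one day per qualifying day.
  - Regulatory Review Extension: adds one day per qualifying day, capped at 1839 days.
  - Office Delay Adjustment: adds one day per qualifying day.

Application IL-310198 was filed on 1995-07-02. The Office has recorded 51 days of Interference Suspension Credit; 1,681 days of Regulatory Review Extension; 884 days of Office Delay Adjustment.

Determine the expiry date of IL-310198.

Base term: filing date + 19 years → 2 July 2014.
Interference Suspension Credit: +51 days → 22 August 2014.
Regulatory Review Extension: 1681 days (within the 1839-day cap) → +1681 days → 30 March 2019.
Office Delay Adjustment: +884 days → 30 August 2021.

August 30, 2021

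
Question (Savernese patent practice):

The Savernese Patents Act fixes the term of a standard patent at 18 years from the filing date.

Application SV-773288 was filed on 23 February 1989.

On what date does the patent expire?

Filing date + 18 years → 23 February 2007.

February 23, 2007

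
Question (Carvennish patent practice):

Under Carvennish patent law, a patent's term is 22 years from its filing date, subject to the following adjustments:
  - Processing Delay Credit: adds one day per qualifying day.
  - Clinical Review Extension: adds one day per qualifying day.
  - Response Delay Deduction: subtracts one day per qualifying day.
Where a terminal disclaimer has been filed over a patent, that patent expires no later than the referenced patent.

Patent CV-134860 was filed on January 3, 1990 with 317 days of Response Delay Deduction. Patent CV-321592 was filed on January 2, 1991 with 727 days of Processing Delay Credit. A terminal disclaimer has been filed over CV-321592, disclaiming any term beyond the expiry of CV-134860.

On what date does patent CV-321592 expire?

February 20, 2011

Natural term of CV-321592:
  Base: filing + 22 years → 2 January 2013.
  Processing Delay Credit: +727 days → 30 December 2014.
Expiry of referenced patent CV-134860:
  Base: filing + 22 years → 3 January 2012.
  Response Delay Deduction: −317 days → 20 February 2011.
Terminal disclaimer: CV-321592 expires on the earlier of 30 December 2014 and 20 February 2011.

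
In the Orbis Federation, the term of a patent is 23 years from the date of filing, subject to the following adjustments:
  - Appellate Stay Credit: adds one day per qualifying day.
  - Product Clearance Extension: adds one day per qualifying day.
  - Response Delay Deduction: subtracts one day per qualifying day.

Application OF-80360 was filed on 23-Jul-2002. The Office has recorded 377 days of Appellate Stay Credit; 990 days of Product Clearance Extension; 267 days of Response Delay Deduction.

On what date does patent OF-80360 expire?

Base term: filing date + 23 years → 23 July 2025.
Appellate Stay Credit: +377 days → 4 August 2026.
Product Clearance Extension: +990 days → 20 April 2029.
Response Delay Deduction: −267 days → 27 July 2028.

2028-07-27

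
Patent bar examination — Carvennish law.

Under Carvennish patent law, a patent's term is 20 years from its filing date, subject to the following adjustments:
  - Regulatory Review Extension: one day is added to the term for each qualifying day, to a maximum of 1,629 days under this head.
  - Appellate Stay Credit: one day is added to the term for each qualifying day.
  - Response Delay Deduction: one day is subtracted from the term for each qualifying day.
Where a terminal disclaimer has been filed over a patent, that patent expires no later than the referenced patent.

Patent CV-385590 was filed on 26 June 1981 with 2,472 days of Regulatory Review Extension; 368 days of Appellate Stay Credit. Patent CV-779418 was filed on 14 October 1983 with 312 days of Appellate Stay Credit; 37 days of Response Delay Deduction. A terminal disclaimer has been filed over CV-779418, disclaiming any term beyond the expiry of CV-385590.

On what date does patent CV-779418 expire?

Natural term of CV-779418:
  Base: filing + 20 years → 14 October 2003.
  Appellate Stay Credit: +312 days → 21 August 2004.
  Response Delay Deduction: −37 days → 15 July 2004.
Expiry of referenced patent CV-385590:
  Base: filing + 20 years → 26 June 2001.
  Regulatory Review Extension: 2472 days claimed exceeds the 1629-day cap, so +1629 days → 11 December 2005.
  Appellate Stay Credit: +368 days → 14 December 2006.
Terminal disclaimer: CV-779418 expires on the earlier of 15 July 2004 and 14 December 2006.

July 15, 2004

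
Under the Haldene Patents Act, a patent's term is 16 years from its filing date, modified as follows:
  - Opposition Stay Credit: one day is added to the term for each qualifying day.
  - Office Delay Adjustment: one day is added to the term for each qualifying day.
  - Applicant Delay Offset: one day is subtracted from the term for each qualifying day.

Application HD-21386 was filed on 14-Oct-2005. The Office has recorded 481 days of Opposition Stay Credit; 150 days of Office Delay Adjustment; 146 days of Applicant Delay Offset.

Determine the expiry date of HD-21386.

Base term: filing date + 16 years → 14 October 2021.
Opposition Stay Credit: +481 days → 7 February 2023.
Office Delay Adjustment: +150 days → 7 July 2023.
Applicant Delay Offset: −146 days → 11 February 2023.

February 11, 2023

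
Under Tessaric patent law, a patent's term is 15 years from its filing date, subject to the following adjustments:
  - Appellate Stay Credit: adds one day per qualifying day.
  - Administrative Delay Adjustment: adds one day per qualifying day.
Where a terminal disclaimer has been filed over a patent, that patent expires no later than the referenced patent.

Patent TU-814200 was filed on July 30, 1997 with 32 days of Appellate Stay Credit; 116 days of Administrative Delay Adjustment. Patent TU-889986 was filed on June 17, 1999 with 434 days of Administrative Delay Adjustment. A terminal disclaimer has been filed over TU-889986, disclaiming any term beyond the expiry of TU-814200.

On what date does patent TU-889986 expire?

December 25, 2012

Natural term of TU-889986:
  Base: filing + 15 years → 17 June 2014.
  Administrative Delay Adjustment: +434 days → 25 August 2015.
Expiry of referenced patent TU-814200:
  Base: filing + 15 years → 30 July 2012.
  Appellate Stay Credit: +32 days → 31 August 2012.
  Administrative Delay Adjustment: +116 days → 25 December 2012.
Terminal disclaimer: TU-889986 expires on the earlier of 25 August 2015 and 25 December 2012.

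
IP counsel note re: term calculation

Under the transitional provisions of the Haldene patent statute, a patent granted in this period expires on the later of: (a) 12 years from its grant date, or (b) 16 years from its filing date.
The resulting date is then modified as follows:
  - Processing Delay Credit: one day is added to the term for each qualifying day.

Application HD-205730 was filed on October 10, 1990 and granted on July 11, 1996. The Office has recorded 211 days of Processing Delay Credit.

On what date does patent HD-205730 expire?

(a) grant + 12 years → 11 July 2008.
(b) filing + 16 years → 10 October 2006.
Later of the two: 11 July 2008.
Processing Delay Credit: +211 days → 7 February 2009.

February 7, 2009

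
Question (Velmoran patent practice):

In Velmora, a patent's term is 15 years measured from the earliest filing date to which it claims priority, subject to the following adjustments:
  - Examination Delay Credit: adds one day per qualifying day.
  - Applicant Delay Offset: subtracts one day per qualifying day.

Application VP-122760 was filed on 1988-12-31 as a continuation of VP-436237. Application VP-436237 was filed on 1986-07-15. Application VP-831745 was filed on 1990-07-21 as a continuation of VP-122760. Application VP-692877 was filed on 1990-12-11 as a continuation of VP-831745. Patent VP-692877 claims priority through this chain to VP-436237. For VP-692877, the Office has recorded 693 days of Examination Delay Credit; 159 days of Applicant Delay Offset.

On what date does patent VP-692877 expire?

2002-12-31

Earliest priority filing: 15 July 1986.
Base term: 15 July 1986 + 15 years → 15 July 2001.
Examination Delay Credit: +693 days → 8 June 2003.
Applicant Delay Offset: −159 days → 31 December 2002.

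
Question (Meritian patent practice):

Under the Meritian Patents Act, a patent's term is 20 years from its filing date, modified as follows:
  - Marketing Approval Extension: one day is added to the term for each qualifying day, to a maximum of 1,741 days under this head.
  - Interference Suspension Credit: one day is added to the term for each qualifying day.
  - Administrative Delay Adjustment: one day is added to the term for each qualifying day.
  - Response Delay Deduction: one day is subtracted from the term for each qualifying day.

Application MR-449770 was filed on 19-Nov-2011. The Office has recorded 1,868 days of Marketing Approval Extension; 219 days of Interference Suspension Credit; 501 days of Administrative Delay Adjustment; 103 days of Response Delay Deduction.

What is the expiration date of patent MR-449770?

Base term: filing date + 20 years → 19 November 2031.
Marketing Approval Extension: 1868 days claimed exceeds the 1741-day cap, so +1741 days → 25 August 2036.
Interference Suspension Credit: +219 days → 1 April 2037.
Administrative Delay Adjustment: +501 days → 15 August 2038.
Response Delay Deduction: −103 days → 4 May 2038.

2038-05-04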